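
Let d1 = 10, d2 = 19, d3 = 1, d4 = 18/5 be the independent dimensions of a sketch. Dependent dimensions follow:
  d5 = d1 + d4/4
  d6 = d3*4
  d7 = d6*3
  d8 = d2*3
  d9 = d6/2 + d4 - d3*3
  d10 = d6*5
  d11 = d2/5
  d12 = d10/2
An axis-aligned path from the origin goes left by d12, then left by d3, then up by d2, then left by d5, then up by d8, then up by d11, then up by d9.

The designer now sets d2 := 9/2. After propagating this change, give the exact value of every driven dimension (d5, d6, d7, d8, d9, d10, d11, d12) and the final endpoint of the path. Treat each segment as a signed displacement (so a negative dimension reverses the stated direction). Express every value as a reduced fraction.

d5 = 109/10
d6 = 4
d7 = 12
d8 = 27/2
d9 = 13/5
d10 = 20
d11 = 9/10
d12 = 10
endpoint = (-219/10, 43/2)

Apply edit: d2 := 9/2
  d5 = d1 + d4/4 = 109/10
  d6 = d3*4 = 4
  d7 = d6*3 = 12
  d8 = d2*3 = 27/2
  d9 = d6/2 + d4 - d3*3 = 13/5
  d10 = d6*5 = 20
  d11 = d2/5 = 9/10
  d12 = d10/2 = 10
Walk from origin (0, 0):
  seg 1: left by d12 = 10 → (-10, 0)
  seg 2: left by d3 = 1 → (-11, 0)
  seg 3: up by d2 = 9/2 → (-11, 9/2)
  seg 4: left by d5 = 109/10 → (-219/10, 9/2)
  seg 5: up by d8 = 27/2 → (-219/10, 18)
  seg 6: up by d11 = 9/10 → (-219/10, 189/10)
  seg 7: up by d9 = 13/5 → (-219/10, 43/2)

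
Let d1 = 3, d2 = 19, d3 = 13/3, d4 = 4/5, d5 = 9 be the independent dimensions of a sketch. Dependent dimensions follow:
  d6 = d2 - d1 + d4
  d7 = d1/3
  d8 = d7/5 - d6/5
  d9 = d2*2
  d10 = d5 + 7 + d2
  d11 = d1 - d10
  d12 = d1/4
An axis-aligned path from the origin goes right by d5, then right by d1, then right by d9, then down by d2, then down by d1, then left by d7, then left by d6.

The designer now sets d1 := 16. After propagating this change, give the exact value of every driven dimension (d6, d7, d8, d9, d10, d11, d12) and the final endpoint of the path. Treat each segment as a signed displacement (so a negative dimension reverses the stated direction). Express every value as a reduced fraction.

d6 = 19/5
d7 = 16/3
d8 = 23/75
d9 = 38
d10 = 35
d11 = -19
d12 = 4
endpoint = (808/15, -35)

Apply edit: d1 := 16
  d6 = d2 - d1 + d4 = 19/5
  d7 = d1/3 = 16/3
  d8 = d7/5 - d6/5 = 23/75
  d9 = d2*2 = 38
  d10 = d5 + 7 + d2 = 35
  d11 = d1 - d10 = -19
  d12 = d1/4 = 4
Walk from origin (0, 0):
  seg 1: right by d5 = 9 → (9, 0)
  seg 2: right by d1 = 16 → (25, 0)
  seg 3: right by d9 = 38 → (63, 0)
  seg 4: down by d2 = 19 → (63, -19)
  seg 5: down by d1 = 16 → (63, -35)
  seg 6: left by d7 = 16/3 → (173/3, -35)
  seg 7: left by d6 = 19/5 → (808/15, -35)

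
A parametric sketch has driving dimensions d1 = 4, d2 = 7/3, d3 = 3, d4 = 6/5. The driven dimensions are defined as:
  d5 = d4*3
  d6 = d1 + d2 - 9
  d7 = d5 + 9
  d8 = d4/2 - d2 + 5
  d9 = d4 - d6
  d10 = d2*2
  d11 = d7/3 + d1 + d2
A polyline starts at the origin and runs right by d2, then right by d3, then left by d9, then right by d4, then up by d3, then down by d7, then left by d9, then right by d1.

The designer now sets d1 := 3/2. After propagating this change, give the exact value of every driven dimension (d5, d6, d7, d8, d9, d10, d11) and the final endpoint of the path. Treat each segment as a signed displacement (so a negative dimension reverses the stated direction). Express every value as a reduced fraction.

d5 = 18/5
d6 = -31/6
d7 = 63/5
d8 = 49/15
d9 = 191/30
d10 = 14/3
d11 = 241/30
endpoint = (-47/10, -48/5)

Apply edit: d1 := 3/2
  d5 = d4*3 = 18/5
  d6 = d1 + d2 - 9 = -31/6
  d7 = d5 + 9 = 63/5
  d8 = d4/2 - d2 + 5 = 49/15
  d9 = d4 - d6 = 191/30
  d10 = d2*2 = 14/3
  d11 = d7/3 + d1 + d2 = 241/30
Walk from origin (0, 0):
  seg 1: right by d2 = 7/3 → (7/3, 0)
  seg 2: right by d3 = 3 → (16/3, 0)
  seg 3: left by d9 = 191/30 → (-31/30, 0)
  seg 4: right by d4 = 6/5 → (1/6, 0)
  seg 5: up by d3 = 3 → (1/6, 3)
  seg 6: down by d7 = 63/5 → (1/6, -48/5)
  seg 7: left by d9 = 191/30 → (-31/5, -48/5)
  seg 8: right by d1 = 3/2 → (-47/10, -48/5)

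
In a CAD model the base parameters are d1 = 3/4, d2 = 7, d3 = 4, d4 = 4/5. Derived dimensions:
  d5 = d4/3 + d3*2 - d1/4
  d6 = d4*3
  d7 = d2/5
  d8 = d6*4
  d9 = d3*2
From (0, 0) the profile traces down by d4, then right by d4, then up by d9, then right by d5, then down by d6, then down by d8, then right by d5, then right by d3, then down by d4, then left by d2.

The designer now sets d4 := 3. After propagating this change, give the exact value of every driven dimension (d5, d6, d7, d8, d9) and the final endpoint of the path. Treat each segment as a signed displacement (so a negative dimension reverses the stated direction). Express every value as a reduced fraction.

d5 = 141/16
d6 = 9
d7 = 7/5
d8 = 36
d9 = 8
endpoint = (141/8, -43)

Apply edit: d4 := 3
  d5 = d4/3 + d3*2 - d1/4 = 141/16
  d6 = d4*3 = 9
  d7 = d2/5 = 7/5
  d8 = d6*4 = 36
  d9 = d3*2 = 8
Walk from origin (0, 0):
  seg 1: down by d4 = 3 → (0, -3)
  seg 2: right by d4 = 3 → (3, -3)
  seg 3: up by d9 = 8 → (3, 5)
  seg 4: right by d5 = 141/16 → (189/16, 5)
  seg 5: down by d6 = 9 → (189/16, -4)
  seg 6: down by d8 = 36 → (189/16, -40)
  seg 7: right by d5 = 141/16 → (165/8, -40)
  seg 8: right by d3 = 4 → (197/8, -40)
  seg 9: down by d4 = 3 → (197/8, -43)
  seg 10: left by d2 = 7 → (141/8, -43)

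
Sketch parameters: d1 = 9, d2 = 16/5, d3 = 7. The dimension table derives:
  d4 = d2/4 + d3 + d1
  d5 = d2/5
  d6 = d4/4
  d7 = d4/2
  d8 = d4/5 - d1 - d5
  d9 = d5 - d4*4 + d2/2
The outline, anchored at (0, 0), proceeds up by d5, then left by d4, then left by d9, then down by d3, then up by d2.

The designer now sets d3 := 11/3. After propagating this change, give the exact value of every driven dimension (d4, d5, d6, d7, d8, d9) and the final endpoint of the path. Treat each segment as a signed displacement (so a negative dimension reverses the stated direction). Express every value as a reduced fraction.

d4 = 202/15
d5 = 16/25
d6 = 101/30
d7 = 101/15
d8 = -521/75
d9 = -3872/75
endpoint = (954/25, 13/75)

Apply edit: d3 := 11/3
  d4 = d2/4 + d3 + d1 = 202/15
  d5 = d2/5 = 16/25
  d6 = d4/4 = 101/30
  d7 = d4/2 = 101/15
  d8 = d4/5 - d1 - d5 = -521/75
  d9 = d5 - d4*4 + d2/2 = -3872/75
Walk from origin (0, 0):
  seg 1: up by d5 = 16/25 → (0, 16/25)
  seg 2: left by d4 = 202/15 → (-202/15, 16/25)
  seg 3: left by d9 = -3872/75 → (954/25, 16/25)
  seg 4: down by d3 = 11/3 → (954/25, -227/75)
  seg 5: up by d2 = 16/5 → (954/25, 13/75)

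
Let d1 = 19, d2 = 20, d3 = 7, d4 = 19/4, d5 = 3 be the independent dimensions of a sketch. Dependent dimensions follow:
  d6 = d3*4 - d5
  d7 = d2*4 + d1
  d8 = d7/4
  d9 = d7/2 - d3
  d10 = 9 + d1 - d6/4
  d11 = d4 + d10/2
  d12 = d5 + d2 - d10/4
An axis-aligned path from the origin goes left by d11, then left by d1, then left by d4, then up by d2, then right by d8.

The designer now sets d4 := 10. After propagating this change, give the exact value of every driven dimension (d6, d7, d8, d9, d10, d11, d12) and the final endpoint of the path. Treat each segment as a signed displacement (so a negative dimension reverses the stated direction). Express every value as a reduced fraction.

Apply edit: d4 := 10
  d6 = d3*4 - d5 = 25
  d7 = d2*4 + d1 = 99
  d8 = d7/4 = 99/4
  d9 = d7/2 - d3 = 85/2
  d10 = 9 + d1 - d6/4 = 87/4
  d11 = d4 + d10/2 = 167/8
  d12 = d5 + d2 - d10/4 = 281/16
Walk from origin (0, 0):
  seg 1: left by d11 = 167/8 → (-167/8, 0)
  seg 2: left by d1 = 19 → (-319/8, 0)
  seg 3: left by d4 = 10 → (-399/8, 0)
  seg 4: up by d2 = 20 → (-399/8, 20)
  seg 5: right by d8 = 99/4 → (-201/8, 20)

d6 = 25
d7 = 99
d8 = 99/4
d9 = 85/2
d10 = 87/4
d11 = 167/8
d12 = 281/16
endpoint = (-201/8, 20)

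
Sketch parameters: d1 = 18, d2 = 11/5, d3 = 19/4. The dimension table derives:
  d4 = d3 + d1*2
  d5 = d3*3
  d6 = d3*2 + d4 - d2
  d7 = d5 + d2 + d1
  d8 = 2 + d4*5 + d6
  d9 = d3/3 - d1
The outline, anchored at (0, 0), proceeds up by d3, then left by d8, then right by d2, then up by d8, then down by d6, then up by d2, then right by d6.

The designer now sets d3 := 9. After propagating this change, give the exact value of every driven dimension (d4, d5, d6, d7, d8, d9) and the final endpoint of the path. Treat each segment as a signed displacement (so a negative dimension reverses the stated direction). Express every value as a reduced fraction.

Apply edit: d3 := 9
  d4 = d3 + d1*2 = 45
  d5 = d3*3 = 27
  d6 = d3*2 + d4 - d2 = 304/5
  d7 = d5 + d2 + d1 = 236/5
  d8 = 2 + d4*5 + d6 = 1439/5
  d9 = d3/3 - d1 = -15
Walk from origin (0, 0):
  seg 1: up by d3 = 9 → (0, 9)
  seg 2: left by d8 = 1439/5 → (-1439/5, 9)
  seg 3: right by d2 = 11/5 → (-1428/5, 9)
  seg 4: up by d8 = 1439/5 → (-1428/5, 1484/5)
  seg 5: down by d6 = 304/5 → (-1428/5, 236)
  seg 6: up by d2 = 11/5 → (-1428/5, 1191/5)
  seg 7: right by d6 = 304/5 → (-1124/5, 1191/5)

d4 = 45
d5 = 27
d6 = 304/5
d7 = 236/5
d8 = 1439/5
d9 = -15
endpoint = (-1124/5, 1191/5)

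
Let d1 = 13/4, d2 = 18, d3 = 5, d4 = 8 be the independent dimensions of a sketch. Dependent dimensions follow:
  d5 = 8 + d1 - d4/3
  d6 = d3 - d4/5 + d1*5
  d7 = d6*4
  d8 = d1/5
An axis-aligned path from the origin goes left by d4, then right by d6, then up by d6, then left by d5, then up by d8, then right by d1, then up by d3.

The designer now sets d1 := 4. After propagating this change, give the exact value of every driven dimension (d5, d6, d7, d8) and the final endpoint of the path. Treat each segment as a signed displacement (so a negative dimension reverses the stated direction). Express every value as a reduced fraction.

Apply edit: d1 := 4
  d5 = 8 + d1 - d4/3 = 28/3
  d6 = d3 - d4/5 + d1*5 = 117/5
  d7 = d6*4 = 468/5
  d8 = d1/5 = 4/5
Walk from origin (0, 0):
  seg 1: left by d4 = 8 → (-8, 0)
  seg 2: right by d6 = 117/5 → (77/5, 0)
  seg 3: up by d6 = 117/5 → (77/5, 117/5)
  seg 4: left by d5 = 28/3 → (91/15, 117/5)
  seg 5: up by d8 = 4/5 → (91/15, 121/5)
  seg 6: right by d1 = 4 → (151/15, 121/5)
  seg 7: up by d3 = 5 → (151/15, 146/5)

d5 = 28/3
d6 = 117/5
d7 = 468/5
d8 = 4/5
endpoint = (151/15, 146/5)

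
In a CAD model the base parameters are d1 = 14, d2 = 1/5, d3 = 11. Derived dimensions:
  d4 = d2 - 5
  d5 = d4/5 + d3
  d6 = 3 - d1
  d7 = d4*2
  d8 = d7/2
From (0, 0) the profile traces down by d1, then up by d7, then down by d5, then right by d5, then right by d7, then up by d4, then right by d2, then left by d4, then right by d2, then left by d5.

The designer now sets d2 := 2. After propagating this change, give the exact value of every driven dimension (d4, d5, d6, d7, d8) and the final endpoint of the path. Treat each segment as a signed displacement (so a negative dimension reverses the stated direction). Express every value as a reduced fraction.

d4 = -3
d5 = 52/5
d6 = -11
d7 = -6
d8 = -3
endpoint = (1, -167/5)

Apply edit: d2 := 2
  d4 = d2 - 5 = -3
  d5 = d4/5 + d3 = 52/5
  d6 = 3 - d1 = -11
  d7 = d4*2 = -6
  d8 = d7/2 = -3
Walk from origin (0, 0):
  seg 1: down by d1 = 14 → (0, -14)
  seg 2: up by d7 = -6 → (0, -20)
  seg 3: down by d5 = 52/5 → (0, -152/5)
  seg 4: right by d5 = 52/5 → (52/5, -152/5)
  seg 5: right by d7 = -6 → (22/5, -152/5)
  seg 6: up by d4 = -3 → (22/5, -167/5)
  seg 7: right by d2 = 2 → (32/5, -167/5)
  seg 8: left by d4 = -3 → (47/5, -167/5)
  seg 9: right by d2 = 2 → (57/5, -167/5)
  seg 10: left by d5 = 52/5 → (1, -167/5)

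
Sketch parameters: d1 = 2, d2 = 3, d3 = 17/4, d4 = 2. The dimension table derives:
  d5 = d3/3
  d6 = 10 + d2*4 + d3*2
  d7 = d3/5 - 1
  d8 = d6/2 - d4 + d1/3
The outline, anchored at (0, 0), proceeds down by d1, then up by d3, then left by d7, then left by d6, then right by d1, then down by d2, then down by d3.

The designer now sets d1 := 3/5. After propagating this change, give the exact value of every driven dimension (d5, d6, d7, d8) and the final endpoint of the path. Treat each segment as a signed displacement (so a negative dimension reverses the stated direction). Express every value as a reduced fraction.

d5 = 17/12
d6 = 61/2
d7 = -3/20
d8 = 269/20
endpoint = (-119/4, -18/5)

Apply edit: d1 := 3/5
  d5 = d3/3 = 17/12
  d6 = 10 + d2*4 + d3*2 = 61/2
  d7 = d3/5 - 1 = -3/20
  d8 = d6/2 - d4 + d1/3 = 269/20
Walk from origin (0, 0):
  seg 1: down by d1 = 3/5 → (0, -3/5)
  seg 2: up by d3 = 17/4 → (0, 73/20)
  seg 3: left by d7 = -3/20 → (3/20, 73/20)
  seg 4: left by d6 = 61/2 → (-607/20, 73/20)
  seg 5: right by d1 = 3/5 → (-119/4, 73/20)
  seg 6: down by d2 = 3 → (-119/4, 13/20)
  seg 7: down by d3 = 17/4 → (-119/4, -18/5)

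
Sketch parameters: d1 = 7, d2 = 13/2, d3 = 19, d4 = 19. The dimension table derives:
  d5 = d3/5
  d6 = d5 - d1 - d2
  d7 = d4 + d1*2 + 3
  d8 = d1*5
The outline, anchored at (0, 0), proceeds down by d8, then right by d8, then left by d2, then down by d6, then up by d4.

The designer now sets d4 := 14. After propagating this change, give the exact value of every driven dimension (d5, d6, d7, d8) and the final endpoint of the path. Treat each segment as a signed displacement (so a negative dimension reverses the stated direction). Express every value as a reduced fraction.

Apply edit: d4 := 14
  d5 = d3/5 = 19/5
  d6 = d5 - d1 - d2 = -97/10
  d7 = d4 + d1*2 + 3 = 31
  d8 = d1*5 = 35
Walk from origin (0, 0):
  seg 1: down by d8 = 35 → (0, -35)
  seg 2: right by d8 = 35 → (35, -35)
  seg 3: left by d2 = 13/2 → (57/2, -35)
  seg 4: down by d6 = -97/10 → (57/2, -253/10)
  seg 5: up by d4 = 14 → (57/2, -113/10)

d5 = 19/5
d6 = -97/10
d7 = 31
d8 = 35
endpoint = (57/2, -113/10)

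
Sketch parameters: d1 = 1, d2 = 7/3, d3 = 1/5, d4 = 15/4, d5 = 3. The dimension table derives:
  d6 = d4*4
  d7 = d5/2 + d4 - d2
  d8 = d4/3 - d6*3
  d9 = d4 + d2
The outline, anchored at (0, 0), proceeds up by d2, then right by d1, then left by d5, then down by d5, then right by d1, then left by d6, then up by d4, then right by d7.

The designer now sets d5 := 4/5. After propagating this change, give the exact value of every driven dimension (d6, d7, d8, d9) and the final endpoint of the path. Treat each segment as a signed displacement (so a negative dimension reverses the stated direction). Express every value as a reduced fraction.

d6 = 15
d7 = 109/60
d8 = -175/4
d9 = 73/12
endpoint = (-719/60, 317/60)

Apply edit: d5 := 4/5
  d6 = d4*4 = 15
  d7 = d5/2 + d4 - d2 = 109/60
  d8 = d4/3 - d6*3 = -175/4
  d9 = d4 + d2 = 73/12
Walk from origin (0, 0):
  seg 1: up by d2 = 7/3 → (0, 7/3)
  seg 2: right by d1 = 1 → (1, 7/3)
  seg 3: left by d5 = 4/5 → (1/5, 7/3)
  seg 4: down by d5 = 4/5 → (1/5, 23/15)
  seg 5: right by d1 = 1 → (6/5, 23/15)
  seg 6: left by d6 = 15 → (-69/5, 23/15)
  seg 7: up by d4 = 15/4 → (-69/5, 317/60)
  seg 8: right by d7 = 109/60 → (-719/60, 317/60)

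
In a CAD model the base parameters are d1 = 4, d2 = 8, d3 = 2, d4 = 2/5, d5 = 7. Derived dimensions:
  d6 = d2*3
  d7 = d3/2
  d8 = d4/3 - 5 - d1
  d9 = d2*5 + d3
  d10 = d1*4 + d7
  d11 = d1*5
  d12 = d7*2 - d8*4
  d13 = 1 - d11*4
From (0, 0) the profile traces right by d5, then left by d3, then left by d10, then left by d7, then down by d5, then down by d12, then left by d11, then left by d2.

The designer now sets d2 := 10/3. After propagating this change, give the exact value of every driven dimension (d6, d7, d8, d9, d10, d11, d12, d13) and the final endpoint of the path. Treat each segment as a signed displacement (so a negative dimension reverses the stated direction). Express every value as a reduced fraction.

Apply edit: d2 := 10/3
  d6 = d2*3 = 10
  d7 = d3/2 = 1
  d8 = d4/3 - 5 - d1 = -133/15
  d9 = d2*5 + d3 = 56/3
  d10 = d1*4 + d7 = 17
  d11 = d1*5 = 20
  d12 = d7*2 - d8*4 = 562/15
  d13 = 1 - d11*4 = -79
Walk from origin (0, 0):
  seg 1: right by d5 = 7 → (7, 0)
  seg 2: left by d3 = 2 → (5, 0)
  seg 3: left by d10 = 17 → (-12, 0)
  seg 4: left by d7 = 1 → (-13, 0)
  seg 5: down by d5 = 7 → (-13, -7)
  seg 6: down by d12 = 562/15 → (-13, -667/15)
  seg 7: left by d11 = 20 → (-33, -667/15)
  seg 8: left by d2 = 10/3 → (-109/3, -667/15)

d6 = 10
d7 = 1
d8 = -133/15
d9 = 56/3
d10 = 17
d11 = 20
d12 = 562/15
d13 = -79
endpoint = (-109/3, -667/15)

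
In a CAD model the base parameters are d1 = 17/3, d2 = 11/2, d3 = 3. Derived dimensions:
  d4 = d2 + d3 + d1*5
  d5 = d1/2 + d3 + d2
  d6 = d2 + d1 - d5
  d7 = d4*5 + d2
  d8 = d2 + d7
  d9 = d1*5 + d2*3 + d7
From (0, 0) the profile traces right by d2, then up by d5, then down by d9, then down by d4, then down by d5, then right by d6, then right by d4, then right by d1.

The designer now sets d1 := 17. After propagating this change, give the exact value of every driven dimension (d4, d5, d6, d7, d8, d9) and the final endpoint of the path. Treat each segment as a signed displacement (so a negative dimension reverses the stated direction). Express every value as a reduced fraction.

d4 = 187/2
d5 = 17
d6 = 11/2
d7 = 473
d8 = 957/2
d9 = 1149/2
endpoint = (243/2, -668)

Apply edit: d1 := 17
  d4 = d2 + d3 + d1*5 = 187/2
  d5 = d1/2 + d3 + d2 = 17
  d6 = d2 + d1 - d5 = 11/2
  d7 = d4*5 + d2 = 473
  d8 = d2 + d7 = 957/2
  d9 = d1*5 + d2*3 + d7 = 1149/2
Walk from origin (0, 0):
  seg 1: right by d2 = 11/2 → (11/2, 0)
  seg 2: up by d5 = 17 → (11/2, 17)
  seg 3: down by d9 = 1149/2 → (11/2, -1115/2)
  seg 4: down by d4 = 187/2 → (11/2, -651)
  seg 5: down by d5 = 17 → (11/2, -668)
  seg 6: right by d6 = 11/2 → (11, -668)
  seg 7: right by d4 = 187/2 → (209/2, -668)
  seg 8: right by d1 = 17 → (243/2, -668)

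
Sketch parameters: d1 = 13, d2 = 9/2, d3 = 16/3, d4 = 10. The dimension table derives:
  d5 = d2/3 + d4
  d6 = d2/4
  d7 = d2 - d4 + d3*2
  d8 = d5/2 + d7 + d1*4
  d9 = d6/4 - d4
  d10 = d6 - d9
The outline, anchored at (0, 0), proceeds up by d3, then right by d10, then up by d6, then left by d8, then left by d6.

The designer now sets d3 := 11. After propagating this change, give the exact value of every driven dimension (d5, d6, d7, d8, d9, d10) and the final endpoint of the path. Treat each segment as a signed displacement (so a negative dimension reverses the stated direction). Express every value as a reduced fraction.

Apply edit: d3 := 11
  d5 = d2/3 + d4 = 23/2
  d6 = d2/4 = 9/8
  d7 = d2 - d4 + d3*2 = 33/2
  d8 = d5/2 + d7 + d1*4 = 297/4
  d9 = d6/4 - d4 = -311/32
  d10 = d6 - d9 = 347/32
Walk from origin (0, 0):
  seg 1: up by d3 = 11 → (0, 11)
  seg 2: right by d10 = 347/32 → (347/32, 11)
  seg 3: up by d6 = 9/8 → (347/32, 97/8)
  seg 4: left by d8 = 297/4 → (-2029/32, 97/8)
  seg 5: left by d6 = 9/8 → (-2065/32, 97/8)

d5 = 23/2
d6 = 9/8
d7 = 33/2
d8 = 297/4
d9 = -311/32
d10 = 347/32
endpoint = (-2065/32, 97/8)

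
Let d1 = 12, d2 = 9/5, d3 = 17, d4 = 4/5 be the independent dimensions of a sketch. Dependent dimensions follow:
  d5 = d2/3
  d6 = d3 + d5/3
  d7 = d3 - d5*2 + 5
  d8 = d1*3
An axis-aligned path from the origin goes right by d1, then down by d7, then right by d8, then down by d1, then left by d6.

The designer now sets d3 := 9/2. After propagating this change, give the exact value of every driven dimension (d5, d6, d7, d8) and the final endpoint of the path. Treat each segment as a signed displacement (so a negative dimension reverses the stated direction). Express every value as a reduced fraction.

d5 = 3/5
d6 = 47/10
d7 = 83/10
d8 = 36
endpoint = (433/10, -203/10)

Apply edit: d3 := 9/2
  d5 = d2/3 = 3/5
  d6 = d3 + d5/3 = 47/10
  d7 = d3 - d5*2 + 5 = 83/10
  d8 = d1*3 = 36
Walk from origin (0, 0):
  seg 1: right by d1 = 12 → (12, 0)
  seg 2: down by d7 = 83/10 → (12, -83/10)
  seg 3: right by d8 = 36 → (48, -83/10)
  seg 4: down by d1 = 12 → (48, -203/10)
  seg 5: left by d6 = 47/10 → (433/10, -203/10)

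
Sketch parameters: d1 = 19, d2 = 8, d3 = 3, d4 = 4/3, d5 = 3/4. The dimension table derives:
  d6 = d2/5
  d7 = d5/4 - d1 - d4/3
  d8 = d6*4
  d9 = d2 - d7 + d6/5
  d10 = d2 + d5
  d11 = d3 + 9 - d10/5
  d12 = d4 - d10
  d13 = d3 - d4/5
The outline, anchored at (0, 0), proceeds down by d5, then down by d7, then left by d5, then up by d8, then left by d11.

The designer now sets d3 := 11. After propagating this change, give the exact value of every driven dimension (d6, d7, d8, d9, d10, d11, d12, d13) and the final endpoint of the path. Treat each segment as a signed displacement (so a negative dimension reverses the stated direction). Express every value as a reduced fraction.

Apply edit: d3 := 11
  d6 = d2/5 = 8/5
  d7 = d5/4 - d1 - d4/3 = -2773/144
  d8 = d6*4 = 32/5
  d9 = d2 - d7 + d6/5 = 99277/3600
  d10 = d2 + d5 = 35/4
  d11 = d3 + 9 - d10/5 = 73/4
  d12 = d4 - d10 = -89/12
  d13 = d3 - d4/5 = 161/15
Walk from origin (0, 0):
  seg 1: down by d5 = 3/4 → (0, -3/4)
  seg 2: down by d7 = -2773/144 → (0, 2665/144)
  seg 3: left by d5 = 3/4 → (-3/4, 2665/144)
  seg 4: up by d8 = 32/5 → (-3/4, 17933/720)
  seg 5: left by d11 = 73/4 → (-19, 17933/720)

d6 = 8/5
d7 = -2773/144
d8 = 32/5
d9 = 99277/3600
d10 = 35/4
d11 = 73/4
d12 = -89/12
d13 = 161/15
endpoint = (-19, 17933/720)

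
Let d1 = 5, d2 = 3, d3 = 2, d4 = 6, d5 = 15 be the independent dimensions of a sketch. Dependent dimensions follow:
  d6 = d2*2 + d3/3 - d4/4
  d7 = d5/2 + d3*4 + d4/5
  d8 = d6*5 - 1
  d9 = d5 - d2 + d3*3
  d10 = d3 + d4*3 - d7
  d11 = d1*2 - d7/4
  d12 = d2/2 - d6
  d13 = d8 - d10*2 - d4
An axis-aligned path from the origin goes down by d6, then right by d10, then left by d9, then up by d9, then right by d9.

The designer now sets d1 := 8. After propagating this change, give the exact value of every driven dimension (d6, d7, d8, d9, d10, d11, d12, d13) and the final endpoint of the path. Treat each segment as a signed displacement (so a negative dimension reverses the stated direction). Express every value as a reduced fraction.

Apply edit: d1 := 8
  d6 = d2*2 + d3/3 - d4/4 = 31/6
  d7 = d5/2 + d3*4 + d4/5 = 167/10
  d8 = d6*5 - 1 = 149/6
  d9 = d5 - d2 + d3*3 = 18
  d10 = d3 + d4*3 - d7 = 33/10
  d11 = d1*2 - d7/4 = 473/40
  d12 = d2/2 - d6 = -11/3
  d13 = d8 - d10*2 - d4 = 367/30
Walk from origin (0, 0):
  seg 1: down by d6 = 31/6 → (0, -31/6)
  seg 2: right by d10 = 33/10 → (33/10, -31/6)
  seg 3: left by d9 = 18 → (-147/10, -31/6)
  seg 4: up by d9 = 18 → (-147/10, 77/6)
  seg 5: right by d9 = 18 → (33/10, 77/6)

d6 = 31/6
d7 = 167/10
d8 = 149/6
d9 = 18
d10 = 33/10
d11 = 473/40
d12 = -11/3
d13 = 367/30
endpoint = (33/10, 77/6)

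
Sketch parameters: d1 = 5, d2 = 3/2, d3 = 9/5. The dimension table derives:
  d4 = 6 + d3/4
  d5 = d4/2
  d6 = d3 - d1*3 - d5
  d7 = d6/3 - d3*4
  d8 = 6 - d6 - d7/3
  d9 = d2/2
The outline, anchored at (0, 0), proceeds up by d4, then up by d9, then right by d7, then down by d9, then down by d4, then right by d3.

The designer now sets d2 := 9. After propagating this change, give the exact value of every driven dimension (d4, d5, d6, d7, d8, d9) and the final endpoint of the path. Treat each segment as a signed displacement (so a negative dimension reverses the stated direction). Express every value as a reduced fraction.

Apply edit: d2 := 9
  d4 = 6 + d3/4 = 129/20
  d5 = d4/2 = 129/40
  d6 = d3 - d1*3 - d5 = -657/40
  d7 = d6/3 - d3*4 = -507/40
  d8 = 6 - d6 - d7/3 = 533/20
  d9 = d2/2 = 9/2
Walk from origin (0, 0):
  seg 1: up by d4 = 129/20 → (0, 129/20)
  seg 2: up by d9 = 9/2 → (0, 219/20)
  seg 3: right by d7 = -507/40 → (-507/40, 219/20)
  seg 4: down by d9 = 9/2 → (-507/40, 129/20)
  seg 5: down by d4 = 129/20 → (-507/40, 0)
  seg 6: right by d3 = 9/5 → (-87/8, 0)

d4 = 129/20
d5 = 129/40
d6 = -657/40
d7 = -507/40
d8 = 533/20
d9 = 9/2
endpoint = (-87/8, 0)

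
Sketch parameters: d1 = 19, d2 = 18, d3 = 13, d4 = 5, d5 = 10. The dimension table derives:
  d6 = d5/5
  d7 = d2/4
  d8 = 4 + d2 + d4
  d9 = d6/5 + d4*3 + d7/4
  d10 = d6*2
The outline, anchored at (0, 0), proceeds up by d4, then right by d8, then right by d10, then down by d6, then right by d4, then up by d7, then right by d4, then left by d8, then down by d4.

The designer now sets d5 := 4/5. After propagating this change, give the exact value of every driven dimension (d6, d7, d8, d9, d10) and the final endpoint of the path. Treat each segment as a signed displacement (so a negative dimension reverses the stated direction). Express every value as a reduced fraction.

d6 = 4/25
d7 = 9/2
d8 = 27
d9 = 16157/1000
d10 = 8/25
endpoint = (258/25, 217/50)

Apply edit: d5 := 4/5
  d6 = d5/5 = 4/25
  d7 = d2/4 = 9/2
  d8 = 4 + d2 + d4 = 27
  d9 = d6/5 + d4*3 + d7/4 = 16157/1000
  d10 = d6*2 = 8/25
Walk from origin (0, 0):
  seg 1: up by d4 = 5 → (0, 5)
  seg 2: right by d8 = 27 → (27, 5)
  seg 3: right by d10 = 8/25 → (683/25, 5)
  seg 4: down by d6 = 4/25 → (683/25, 121/25)
  seg 5: right by d4 = 5 → (808/25, 121/25)
  seg 6: up by d7 = 9/2 → (808/25, 467/50)
  seg 7: right by d4 = 5 → (933/25, 467/50)
  seg 8: left by d8 = 27 → (258/25, 467/50)
  seg 9: down by d4 = 5 → (258/25, 217/50)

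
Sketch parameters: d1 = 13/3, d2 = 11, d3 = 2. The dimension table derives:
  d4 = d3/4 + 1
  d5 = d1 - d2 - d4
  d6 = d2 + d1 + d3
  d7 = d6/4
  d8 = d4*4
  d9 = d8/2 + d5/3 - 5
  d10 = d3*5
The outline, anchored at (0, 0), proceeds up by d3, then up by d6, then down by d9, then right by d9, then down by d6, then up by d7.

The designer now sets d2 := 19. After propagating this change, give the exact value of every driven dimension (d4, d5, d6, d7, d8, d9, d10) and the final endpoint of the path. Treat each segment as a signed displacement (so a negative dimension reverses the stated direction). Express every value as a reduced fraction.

Apply edit: d2 := 19
  d4 = d3/4 + 1 = 3/2
  d5 = d1 - d2 - d4 = -97/6
  d6 = d2 + d1 + d3 = 76/3
  d7 = d6/4 = 19/3
  d8 = d4*4 = 6
  d9 = d8/2 + d5/3 - 5 = -133/18
  d10 = d3*5 = 10
Walk from origin (0, 0):
  seg 1: up by d3 = 2 → (0, 2)
  seg 2: up by d6 = 76/3 → (0, 82/3)
  seg 3: down by d9 = -133/18 → (0, 625/18)
  seg 4: right by d9 = -133/18 → (-133/18, 625/18)
  seg 5: down by d6 = 76/3 → (-133/18, 169/18)
  seg 6: up by d7 = 19/3 → (-133/18, 283/18)

d4 = 3/2
d5 = -97/6
d6 = 76/3
d7 = 19/3
d8 = 6
d9 = -133/18
d10 = 10
endpoint = (-133/18, 283/18)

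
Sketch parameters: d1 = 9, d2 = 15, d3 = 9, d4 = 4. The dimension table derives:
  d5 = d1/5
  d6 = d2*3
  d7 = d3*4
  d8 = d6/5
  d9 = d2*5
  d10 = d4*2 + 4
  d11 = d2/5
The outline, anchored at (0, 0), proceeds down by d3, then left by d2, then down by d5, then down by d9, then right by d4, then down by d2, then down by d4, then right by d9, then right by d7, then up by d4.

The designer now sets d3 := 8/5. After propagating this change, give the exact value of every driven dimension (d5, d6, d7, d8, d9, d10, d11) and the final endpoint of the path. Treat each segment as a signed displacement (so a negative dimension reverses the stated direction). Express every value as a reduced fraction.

d5 = 9/5
d6 = 45
d7 = 32/5
d8 = 9
d9 = 75
d10 = 12
d11 = 3
endpoint = (352/5, -467/5)

Apply edit: d3 := 8/5
  d5 = d1/5 = 9/5
  d6 = d2*3 = 45
  d7 = d3*4 = 32/5
  d8 = d6/5 = 9
  d9 = d2*5 = 75
  d10 = d4*2 + 4 = 12
  d11 = d2/5 = 3
Walk from origin (0, 0):
  seg 1: down by d3 = 8/5 → (0, -8/5)
  seg 2: left by d2 = 15 → (-15, -8/5)
  seg 3: down by d5 = 9/5 → (-15, -17/5)
  seg 4: down by d9 = 75 → (-15, -392/5)
  seg 5: right by d4 = 4 → (-11, -392/5)
  seg 6: down by d2 = 15 → (-11, -467/5)
  seg 7: down by d4 = 4 → (-11, -487/5)
  seg 8: right by d9 = 75 → (64, -487/5)
  seg 9: right by d7 = 32/5 → (352/5, -487/5)
  seg 10: up by d4 = 4 → (352/5, -467/5)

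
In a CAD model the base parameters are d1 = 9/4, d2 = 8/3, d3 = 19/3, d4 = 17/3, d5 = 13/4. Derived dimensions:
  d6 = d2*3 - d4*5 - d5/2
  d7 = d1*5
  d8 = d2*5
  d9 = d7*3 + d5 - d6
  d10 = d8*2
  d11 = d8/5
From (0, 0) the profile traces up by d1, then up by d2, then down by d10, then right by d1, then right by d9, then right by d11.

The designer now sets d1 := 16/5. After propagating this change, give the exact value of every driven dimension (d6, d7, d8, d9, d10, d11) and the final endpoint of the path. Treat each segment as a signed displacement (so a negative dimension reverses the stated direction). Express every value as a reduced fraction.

d6 = -527/24
d7 = 16
d8 = 40/3
d9 = 1757/24
d10 = 80/3
d11 = 8/3
endpoint = (3163/40, -104/5)

Apply edit: d1 := 16/5
  d6 = d2*3 - d4*5 - d5/2 = -527/24
  d7 = d1*5 = 16
  d8 = d2*5 = 40/3
  d9 = d7*3 + d5 - d6 = 1757/24
  d10 = d8*2 = 80/3
  d11 = d8/5 = 8/3
Walk from origin (0, 0):
  seg 1: up by d1 = 16/5 → (0, 16/5)
  seg 2: up by d2 = 8/3 → (0, 88/15)
  seg 3: down by d10 = 80/3 → (0, -104/5)
  seg 4: right by d1 = 16/5 → (16/5, -104/5)
  seg 5: right by d9 = 1757/24 → (9169/120, -104/5)
  seg 6: right by d11 = 8/3 → (3163/40, -104/5)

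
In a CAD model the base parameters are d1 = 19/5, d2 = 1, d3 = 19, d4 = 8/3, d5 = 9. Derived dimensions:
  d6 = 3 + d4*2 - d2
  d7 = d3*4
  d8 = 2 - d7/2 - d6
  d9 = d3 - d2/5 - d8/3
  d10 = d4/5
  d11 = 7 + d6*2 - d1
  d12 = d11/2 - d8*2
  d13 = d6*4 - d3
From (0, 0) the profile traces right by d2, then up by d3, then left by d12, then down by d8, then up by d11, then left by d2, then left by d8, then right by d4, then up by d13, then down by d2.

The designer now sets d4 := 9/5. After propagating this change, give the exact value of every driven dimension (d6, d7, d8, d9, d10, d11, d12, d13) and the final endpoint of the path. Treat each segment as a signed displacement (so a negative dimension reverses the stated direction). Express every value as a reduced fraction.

Apply edit: d4 := 9/5
  d6 = 3 + d4*2 - d2 = 28/5
  d7 = d3*4 = 76
  d8 = 2 - d7/2 - d6 = -208/5
  d9 = d3 - d2/5 - d8/3 = 98/3
  d10 = d4/5 = 9/25
  d11 = 7 + d6*2 - d1 = 72/5
  d12 = d11/2 - d8*2 = 452/5
  d13 = d6*4 - d3 = 17/5
Walk from origin (0, 0):
  seg 1: right by d2 = 1 → (1, 0)
  seg 2: up by d3 = 19 → (1, 19)
  seg 3: left by d12 = 452/5 → (-447/5, 19)
  seg 4: down by d8 = -208/5 → (-447/5, 303/5)
  seg 5: up by d11 = 72/5 → (-447/5, 75)
  seg 6: left by d2 = 1 → (-452/5, 75)
  seg 7: left by d8 = -208/5 → (-244/5, 75)
  seg 8: right by d4 = 9/5 → (-47, 75)
  seg 9: up by d13 = 17/5 → (-47, 392/5)
  seg 10: down by d2 = 1 → (-47, 387/5)

d6 = 28/5
d7 = 76
d8 = -208/5
d9 = 98/3
d10 = 9/25
d11 = 72/5
d12 = 452/5
d13 = 17/5
endpoint = (-47, 387/5)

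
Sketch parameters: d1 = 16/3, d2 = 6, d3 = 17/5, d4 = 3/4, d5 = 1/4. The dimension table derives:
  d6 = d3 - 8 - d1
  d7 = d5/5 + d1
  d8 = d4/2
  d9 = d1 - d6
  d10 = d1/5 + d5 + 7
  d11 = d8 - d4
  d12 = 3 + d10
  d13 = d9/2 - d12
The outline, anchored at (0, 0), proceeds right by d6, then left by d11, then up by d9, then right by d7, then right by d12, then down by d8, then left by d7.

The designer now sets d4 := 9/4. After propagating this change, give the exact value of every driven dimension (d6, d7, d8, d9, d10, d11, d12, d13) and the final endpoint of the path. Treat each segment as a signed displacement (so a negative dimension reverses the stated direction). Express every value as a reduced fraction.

Apply edit: d4 := 9/4
  d6 = d3 - 8 - d1 = -149/15
  d7 = d5/5 + d1 = 323/60
  d8 = d4/2 = 9/8
  d9 = d1 - d6 = 229/15
  d10 = d1/5 + d5 + 7 = 499/60
  d11 = d8 - d4 = -9/8
  d12 = 3 + d10 = 679/60
  d13 = d9/2 - d12 = -221/60
Walk from origin (0, 0):
  seg 1: right by d6 = -149/15 → (-149/15, 0)
  seg 2: left by d11 = -9/8 → (-1057/120, 0)
  seg 3: up by d9 = 229/15 → (-1057/120, 229/15)
  seg 4: right by d7 = 323/60 → (-137/40, 229/15)
  seg 5: right by d12 = 679/60 → (947/120, 229/15)
  seg 6: down by d8 = 9/8 → (947/120, 1697/120)
  seg 7: left by d7 = 323/60 → (301/120, 1697/120)

d6 = -149/15
d7 = 323/60
d8 = 9/8
d9 = 229/15
d10 = 499/60
d11 = -9/8
d12 = 679/60
d13 = -221/60
endpoint = (301/120, 1697/120)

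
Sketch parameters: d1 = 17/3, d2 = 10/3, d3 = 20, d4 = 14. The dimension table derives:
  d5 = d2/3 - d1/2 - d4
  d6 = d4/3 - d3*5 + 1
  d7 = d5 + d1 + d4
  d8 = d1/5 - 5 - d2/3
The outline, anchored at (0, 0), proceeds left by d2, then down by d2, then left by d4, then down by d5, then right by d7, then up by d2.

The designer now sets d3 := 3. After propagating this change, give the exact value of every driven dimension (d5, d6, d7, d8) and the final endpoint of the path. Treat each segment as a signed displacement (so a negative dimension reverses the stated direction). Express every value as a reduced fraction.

Apply edit: d3 := 3
  d5 = d2/3 - d1/2 - d4 = -283/18
  d6 = d4/3 - d3*5 + 1 = -28/3
  d7 = d5 + d1 + d4 = 71/18
  d8 = d1/5 - 5 - d2/3 = -224/45
Walk from origin (0, 0):
  seg 1: left by d2 = 10/3 → (-10/3, 0)
  seg 2: down by d2 = 10/3 → (-10/3, -10/3)
  seg 3: left by d4 = 14 → (-52/3, -10/3)
  seg 4: down by d5 = -283/18 → (-52/3, 223/18)
  seg 5: right by d7 = 71/18 → (-241/18, 223/18)
  seg 6: up by d2 = 10/3 → (-241/18, 283/18)

d5 = -283/18
d6 = -28/3
d7 = 71/18
d8 = -224/45
endpoint = (-241/18, 283/18)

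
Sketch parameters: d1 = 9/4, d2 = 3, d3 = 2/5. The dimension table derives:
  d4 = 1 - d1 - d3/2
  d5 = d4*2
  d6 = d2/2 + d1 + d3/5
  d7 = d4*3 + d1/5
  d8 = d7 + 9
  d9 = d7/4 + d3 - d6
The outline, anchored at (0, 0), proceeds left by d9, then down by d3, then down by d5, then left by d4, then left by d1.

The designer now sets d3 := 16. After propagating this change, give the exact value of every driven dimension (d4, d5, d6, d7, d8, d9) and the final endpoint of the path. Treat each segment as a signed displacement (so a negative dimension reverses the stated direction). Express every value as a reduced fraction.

Apply edit: d3 := 16
  d4 = 1 - d1 - d3/2 = -37/4
  d5 = d4*2 = -37/2
  d6 = d2/2 + d1 + d3/5 = 139/20
  d7 = d4*3 + d1/5 = -273/10
  d8 = d7 + 9 = -183/10
  d9 = d7/4 + d3 - d6 = 89/40
Walk from origin (0, 0):
  seg 1: left by d9 = 89/40 → (-89/40, 0)
  seg 2: down by d3 = 16 → (-89/40, -16)
  seg 3: down by d5 = -37/2 → (-89/40, 5/2)
  seg 4: left by d4 = -37/4 → (281/40, 5/2)
  seg 5: left by d1 = 9/4 → (191/40, 5/2)

d4 = -37/4
d5 = -37/2
d6 = 139/20
d7 = -273/10
d8 = -183/10
d9 = 89/40
endpoint = (191/40, 5/2)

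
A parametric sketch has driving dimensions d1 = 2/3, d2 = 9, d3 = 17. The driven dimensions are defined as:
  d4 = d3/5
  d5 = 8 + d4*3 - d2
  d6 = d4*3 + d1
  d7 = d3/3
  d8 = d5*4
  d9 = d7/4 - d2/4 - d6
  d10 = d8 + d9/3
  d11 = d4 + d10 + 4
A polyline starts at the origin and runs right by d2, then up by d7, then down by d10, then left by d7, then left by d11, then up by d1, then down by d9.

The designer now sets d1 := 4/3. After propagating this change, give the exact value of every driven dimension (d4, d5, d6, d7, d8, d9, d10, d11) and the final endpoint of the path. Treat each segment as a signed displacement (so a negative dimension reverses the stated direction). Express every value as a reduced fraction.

d4 = 17/5
d5 = 46/5
d6 = 173/15
d7 = 17/3
d8 = 184/5
d9 = -371/30
d10 = 2941/90
d11 = 3607/90
endpoint = (-3307/90, -599/45)

Apply edit: d1 := 4/3
  d4 = d3/5 = 17/5
  d5 = 8 + d4*3 - d2 = 46/5
  d6 = d4*3 + d1 = 173/15
  d7 = d3/3 = 17/3
  d8 = d5*4 = 184/5
  d9 = d7/4 - d2/4 - d6 = -371/30
  d10 = d8 + d9/3 = 2941/90
  d11 = d4 + d10 + 4 = 3607/90
Walk from origin (0, 0):
  seg 1: right by d2 = 9 → (9, 0)
  seg 2: up by d7 = 17/3 → (9, 17/3)
  seg 3: down by d10 = 2941/90 → (9, -2431/90)
  seg 4: left by d7 = 17/3 → (10/3, -2431/90)
  seg 5: left by d11 = 3607/90 → (-3307/90, -2431/90)
  seg 6: up by d1 = 4/3 → (-3307/90, -2311/90)
  seg 7: down by d9 = -371/30 → (-3307/90, -599/45)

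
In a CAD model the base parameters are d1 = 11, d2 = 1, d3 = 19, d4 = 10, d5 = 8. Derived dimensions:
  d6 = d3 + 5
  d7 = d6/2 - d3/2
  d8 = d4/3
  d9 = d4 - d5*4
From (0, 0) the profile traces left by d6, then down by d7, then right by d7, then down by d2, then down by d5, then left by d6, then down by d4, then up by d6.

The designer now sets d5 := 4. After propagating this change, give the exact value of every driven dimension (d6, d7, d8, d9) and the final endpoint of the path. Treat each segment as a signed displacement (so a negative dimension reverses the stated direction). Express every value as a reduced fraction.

d6 = 24
d7 = 5/2
d8 = 10/3
d9 = -6
endpoint = (-91/2, 13/2)

Apply edit: d5 := 4
  d6 = d3 + 5 = 24
  d7 = d6/2 - d3/2 = 5/2
  d8 = d4/3 = 10/3
  d9 = d4 - d5*4 = -6
Walk from origin (0, 0):
  seg 1: left by d6 = 24 → (-24, 0)
  seg 2: down by d7 = 5/2 → (-24, -5/2)
  seg 3: right by d7 = 5/2 → (-43/2, -5/2)
  seg 4: down by d2 = 1 → (-43/2, -7/2)
  seg 5: down by d5 = 4 → (-43/2, -15/2)
  seg 6: left by d6 = 24 → (-91/2, -15/2)
  seg 7: down by d4 = 10 → (-91/2, -35/2)
  seg 8: up by d6 = 24 → (-91/2, 13/2)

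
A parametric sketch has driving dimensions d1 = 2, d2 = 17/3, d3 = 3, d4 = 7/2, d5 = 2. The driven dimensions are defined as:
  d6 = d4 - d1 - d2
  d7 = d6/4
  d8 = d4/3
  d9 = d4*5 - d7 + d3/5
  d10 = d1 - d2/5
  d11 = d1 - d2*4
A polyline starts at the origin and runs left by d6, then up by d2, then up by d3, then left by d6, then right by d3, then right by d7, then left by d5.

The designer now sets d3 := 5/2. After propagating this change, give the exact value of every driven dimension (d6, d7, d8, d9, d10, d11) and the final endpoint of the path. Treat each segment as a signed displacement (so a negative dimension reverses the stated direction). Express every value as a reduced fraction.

Apply edit: d3 := 5/2
  d6 = d4 - d1 - d2 = -25/6
  d7 = d6/4 = -25/24
  d8 = d4/3 = 7/6
  d9 = d4*5 - d7 + d3/5 = 457/24
  d10 = d1 - d2/5 = 13/15
  d11 = d1 - d2*4 = -62/3
Walk from origin (0, 0):
  seg 1: left by d6 = -25/6 → (25/6, 0)
  seg 2: up by d2 = 17/3 → (25/6, 17/3)
  seg 3: up by d3 = 5/2 → (25/6, 49/6)
  seg 4: left by d6 = -25/6 → (25/3, 49/6)
  seg 5: right by d3 = 5/2 → (65/6, 49/6)
  seg 6: right by d7 = -25/24 → (235/24, 49/6)
  seg 7: left by d5 = 2 → (187/24, 49/6)

d6 = -25/6
d7 = -25/24
d8 = 7/6
d9 = 457/24
d10 = 13/15
d11 = -62/3
endpoint = (187/24, 49/6)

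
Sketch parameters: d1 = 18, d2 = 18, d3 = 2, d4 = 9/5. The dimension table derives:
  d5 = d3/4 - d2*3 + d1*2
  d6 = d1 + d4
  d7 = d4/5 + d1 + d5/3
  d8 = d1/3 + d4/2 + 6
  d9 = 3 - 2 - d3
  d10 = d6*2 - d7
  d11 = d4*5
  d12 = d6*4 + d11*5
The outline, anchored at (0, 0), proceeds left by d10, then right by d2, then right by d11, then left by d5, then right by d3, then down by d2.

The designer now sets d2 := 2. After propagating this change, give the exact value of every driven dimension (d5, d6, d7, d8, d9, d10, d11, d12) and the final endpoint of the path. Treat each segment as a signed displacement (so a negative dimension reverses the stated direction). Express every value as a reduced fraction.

d5 = 61/2
d6 = 99/5
d7 = 4279/150
d8 = 129/10
d9 = -1
d10 = 1661/150
d11 = 9
d12 = 621/5
endpoint = (-2143/75, -2)

Apply edit: d2 := 2
  d5 = d3/4 - d2*3 + d1*2 = 61/2
  d6 = d1 + d4 = 99/5
  d7 = d4/5 + d1 + d5/3 = 4279/150
  d8 = d1/3 + d4/2 + 6 = 129/10
  d9 = 3 - 2 - d3 = -1
  d10 = d6*2 - d7 = 1661/150
  d11 = d4*5 = 9
  d12 = d6*4 + d11*5 = 621/5
Walk from origin (0, 0):
  seg 1: left by d10 = 1661/150 → (-1661/150, 0)
  seg 2: right by d2 = 2 → (-1361/150, 0)
  seg 3: right by d11 = 9 → (-11/150, 0)
  seg 4: left by d5 = 61/2 → (-2293/75, 0)
  seg 5: right by d3 = 2 → (-2143/75, 0)
  seg 6: down by d2 = 2 → (-2143/75, -2)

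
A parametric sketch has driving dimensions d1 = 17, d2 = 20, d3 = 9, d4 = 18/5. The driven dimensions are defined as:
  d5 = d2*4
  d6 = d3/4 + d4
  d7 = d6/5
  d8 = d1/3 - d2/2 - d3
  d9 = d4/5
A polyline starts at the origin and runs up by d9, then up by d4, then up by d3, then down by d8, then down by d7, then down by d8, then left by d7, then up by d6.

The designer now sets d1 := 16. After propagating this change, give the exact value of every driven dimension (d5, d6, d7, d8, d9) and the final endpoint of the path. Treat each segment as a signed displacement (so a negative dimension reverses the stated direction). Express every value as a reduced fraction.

d5 = 80
d6 = 117/20
d7 = 117/100
d8 = -41/3
d9 = 18/25
endpoint = (-117/100, 136/3)

Apply edit: d1 := 16
  d5 = d2*4 = 80
  d6 = d3/4 + d4 = 117/20
  d7 = d6/5 = 117/100
  d8 = d1/3 - d2/2 - d3 = -41/3
  d9 = d4/5 = 18/25
Walk from origin (0, 0):
  seg 1: up by d9 = 18/25 → (0, 18/25)
  seg 2: up by d4 = 18/5 → (0, 108/25)
  seg 3: up by d3 = 9 → (0, 333/25)
  seg 4: down by d8 = -41/3 → (0, 2024/75)
  seg 5: down by d7 = 117/100 → (0, 1549/60)
  seg 6: down by d8 = -41/3 → (0, 2369/60)
  seg 7: left by d7 = 117/100 → (-117/100, 2369/60)
  seg 8: up by d6 = 117/20 → (-117/100, 136/3)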